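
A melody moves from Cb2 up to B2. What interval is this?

augmented seventh

C to B spans seven letter names (C-D-E-F-G-A-B): a seventh.
A major seventh would be 11 semitones; Cb2 to B2 is 12, one semitone wider, so the interval is augmented.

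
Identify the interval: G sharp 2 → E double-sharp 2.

Descending from G#2 to E##2 is the same interval as ascending E##2 to G#2.
E to G spans three letter names (E-F-G): a third.
A major third would be 4 semitones; E##2 to G#2 is 2, two semitones narrower, so the interval is diminished.

diminished third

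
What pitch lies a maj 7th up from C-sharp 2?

Counting seven letter names up from C lands on B.
Moving 11 semitones up from C#2 (the size of a major seventh) reaches B#2.

B-sharp 2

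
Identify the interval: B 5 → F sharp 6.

P5

B to F spans five letter names (B-C-D-E-F): a fifth.
The perfect fifth spans 7 semitones, and B5 to F#6 is exactly 7 semitones — so this is a perfect fifth.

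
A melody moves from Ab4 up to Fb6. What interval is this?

A to F spans six letter names (A-B-C-D-E-F), plus an octave, so the interval is some kind of thirteenth.
At 20 semitones, Ab4→Fb6 falls one short of a major thirteenth: minor.
(Equivalently, a compound minor sixth: a minor sixth plus an octave.)

m13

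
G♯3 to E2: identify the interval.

major tenth

Descending from G#3 to E2 is the same interval as ascending E2 to G#3.
E to G spans three letter names (E-F-G), plus an octave — that makes it a tenth of some quality.
Counting semitones, E2→G#3 is 16, which is the major tenth.
(Equivalently, a compound major third: a major third plus an octave.)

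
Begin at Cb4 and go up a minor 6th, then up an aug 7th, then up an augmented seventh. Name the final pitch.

F##6

A minor sixth up from Cb4 is Abb4.
Up an augmented seventh from Abb4: G5 (12 semitones up).
G5 up an augmented seventh → F##6 (12 semitones).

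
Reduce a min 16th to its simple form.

Each octave removed subtracts seven from the number: 16 − 14 = 2.
Quality carries through unchanged, so the simple form is a minor second.

minor 2nd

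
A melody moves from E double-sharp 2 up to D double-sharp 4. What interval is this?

E to D spans seven letter names (E-F-G-A-B-C-D), plus an octave — that makes it a fourteenth of some quality.
At 22 semitones, E##2→D##4 falls one short of a major fourteenth: minor.
(Equivalently, a compound minor seventh: a minor seventh plus an octave.)

minor fourteenth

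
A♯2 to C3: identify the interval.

diminished 3rd

A to C spans three letter names (A-B-C), so the interval is some kind of third.
The major third is 4 semitones; here we have 2, two semitones narrower: diminished.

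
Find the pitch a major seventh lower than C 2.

The seventh takes the letter from C down to D.
A major seventh spans 11 semitones, so from C2 the target pitch is Db1.

D flat 1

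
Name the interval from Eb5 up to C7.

E to C spans six letter names (E-F-G-A-B-C), plus an octave — that makes it a thirteenth of some quality.
The major thirteenth spans 21 semitones, and Eb5 to C7 is exactly 21 semitones — so this is a major thirteenth.
(Equivalently, a compound major sixth: a major sixth plus an octave.)

M13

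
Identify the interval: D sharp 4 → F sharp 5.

minor 10th

D to F spans three letter names (D-E-F), plus an octave: a tenth.
At 15 semitones, D#4→F#5 falls one short of a major tenth: minor.
(Equivalently, a compound minor third: a minor third plus an octave.)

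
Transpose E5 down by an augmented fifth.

The fifth takes the letter from E down to A.
Moving 8 semitones down from E5 (the size of an augmented fifth) reaches Ab4.

Ab4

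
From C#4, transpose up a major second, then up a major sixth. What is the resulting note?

B#4

Up a major second from C#4: D#4 (2 semitones up).
Up a major sixth from D#4: B#4 (9 semitones up).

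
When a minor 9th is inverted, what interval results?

First reduce the compound minor ninth to its simple form, a minor second.
Inverted interval numbers add to nine, so a second pairs with a seventh (2 + 7 = 9).
The quality also flips — minor becomes major — giving a major seventh.

major 7th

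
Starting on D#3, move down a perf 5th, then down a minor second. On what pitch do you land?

D#3 down a perfect fifth → G#2 (7 semitones).
A minor second down from G#2 is F##2.

F##2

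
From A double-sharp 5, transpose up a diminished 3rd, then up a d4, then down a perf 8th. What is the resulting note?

F 5

A diminished third up from A##5 is C#6.
C#6 up a diminished fourth → F6 (4 semitones).
A perfect octave down from F6 is F5.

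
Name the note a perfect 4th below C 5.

Four letter names down from C: G.
A perfect fourth is 5 semitones; 5 semitones down from C5 gives G4.

G 4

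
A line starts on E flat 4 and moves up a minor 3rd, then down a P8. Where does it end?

G flat 3

A minor third up from Eb4 is Gb4.
A perfect octave down from Gb4 is Gb3.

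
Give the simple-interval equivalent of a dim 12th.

Each octave removed subtracts seven from the number: 12 − 7 = 5.
Quality carries through unchanged, so the simple form is a diminished fifth.

diminished fifth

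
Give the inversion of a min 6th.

M3

The rule of nine gives the new number: 9 − 6 = 3, so a sixth becomes a third.
The quality also flips — minor becomes major — giving a major third.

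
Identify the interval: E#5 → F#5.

m2

E to F spans two letter names (E-F) — that makes it a second of some quality.
A major second would be 2 semitones, but E#5 to F#5 is 1 — one semitone narrower, making it a minor second.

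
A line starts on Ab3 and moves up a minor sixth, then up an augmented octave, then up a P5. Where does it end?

C6

Up a minor sixth from Ab3: Fb4 (8 semitones up).
An augmented octave up from Fb4 is F5.
Up a perfect fifth from F5: C6 (7 semitones up).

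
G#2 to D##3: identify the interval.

augmented fifth

G to D spans five letter names (G-A-B-C-D), so the interval is some kind of fifth.
A perfect fifth would be 7 semitones; G#2 to D##3 is 8, one semitone wider, so the interval is augmented.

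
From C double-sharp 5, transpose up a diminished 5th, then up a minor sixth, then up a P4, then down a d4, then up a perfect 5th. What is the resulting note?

A diminished fifth up from C##5 is G#5.
A minor sixth up from G#5 is E6.
E6 up a perfect fourth → A6 (5 semitones).
A diminished fourth down from A6 is E#6.
Up a perfect fifth from E#6: B#6 (7 semitones up).

B sharp 6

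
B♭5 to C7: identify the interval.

major ninth

B to C spans two letter names (B-C), plus an octave: a ninth.
Bb5 to C7 is 14 semitones, matching the major ninth exactly, so the quality is major.
(Equivalently, a compound major second: a major second plus an octave.)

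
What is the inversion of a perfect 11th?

P5

First reduce the compound perfect eleventh to its simple form, a perfect fourth.
Interval numbers invert to sum to nine: 4 + 5 = 9, so a fourth inverts to a fifth.
And perfect stays perfect under inversion, so we get a perfect fifth.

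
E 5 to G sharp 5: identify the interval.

E to G spans three letter names (E-F-G), so the interval is some kind of third.
Counting semitones, E5→G#5 is 4, which is the major third.

major 3rd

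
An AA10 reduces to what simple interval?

doubly augmented third

Subtracting seven from the interval number removes an octave: 10 − 7 = 3.
So a doubly augmented tenth is an octave plus a doubly augmented third. The quality is unchanged.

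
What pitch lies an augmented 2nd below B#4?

The second takes the letter from B down to A.
Moving 3 semitones down from B#4 (the size of an augmented second) reaches A4.

A4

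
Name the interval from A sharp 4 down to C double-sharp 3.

minor thirteenth

Descending from A#4 to C##3 is the same interval as ascending C##3 to A#4.
C to A spans six letter names (C-D-E-F-G-A), plus an octave, so the interval is some kind of thirteenth.
C##3 to A#4 is 20 semitones, a half step short of the major thirteenth (21), so this is minor.
(Equivalently, a compound minor sixth: a minor sixth plus an octave.)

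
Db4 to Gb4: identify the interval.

D to G spans four letter names (D-E-F-G), so the interval is some kind of fourth.
Db4 to Gb4 is 5 semitones, matching the perfect fourth exactly, so the quality is perfect.

perfect 4th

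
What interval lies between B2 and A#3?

B to A spans seven letter names (B-C-D-E-F-G-A), so the interval is some kind of seventh.
Counting semitones, B2→A#3 is 11, which is the major seventh.

M7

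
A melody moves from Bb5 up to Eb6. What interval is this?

P4

B to E spans four letter names (B-C-D-E), so the interval is some kind of fourth.
Bb5 to Eb6 is 5 semitones, matching the perfect fourth exactly, so the quality is perfect.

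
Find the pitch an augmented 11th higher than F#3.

Four letters up from F (plus an octave) reaches B.
An augmented eleventh is 18 semitones; 18 semitones up from F#3 gives B#4.

B#4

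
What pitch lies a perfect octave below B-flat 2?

For an octave the letter name doesn't change: still B, an octave down.
A perfect octave spans 12 semitones, so from Bb2 the target pitch is Bb1.

B-flat 1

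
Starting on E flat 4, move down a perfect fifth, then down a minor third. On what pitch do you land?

F 3

A perfect fifth down from Eb4 is Ab3.
Down a minor third from Ab3: F3 (3 semitones down).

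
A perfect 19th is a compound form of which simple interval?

perfect 5th

Subtracting seven from the interval number removes an octave: 19 − 14 = 5.
So a perfect nineteenth is 2 octaves plus a perfect fifth. The quality is unchanged.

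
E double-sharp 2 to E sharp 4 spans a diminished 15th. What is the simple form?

diminished octave

Take out an octave (7 from the number): 15 − 7 = 8.
That makes a diminished fifteenth a compound diminished octave — an octave plus a diminished octave.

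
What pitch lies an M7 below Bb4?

Cb4

Counting seven letter names down from B lands on C.
A major seventh spans 11 semitones, so from Bb4 the target pitch is Cb4.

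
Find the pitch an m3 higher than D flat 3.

F flat 3

The third takes the letter from D up to F.
A minor third is 3 semitones; 3 semitones up from Db3 gives Fb3.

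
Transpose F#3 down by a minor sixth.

A#2

The sixth takes the letter from F down to A.
Moving 8 semitones down from F#3 (the size of a minor sixth) reaches A#2.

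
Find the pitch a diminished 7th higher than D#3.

C4

The seventh takes the letter from D up to C.
A diminished seventh is 9 semitones; 9 semitones up from D#3 gives C4.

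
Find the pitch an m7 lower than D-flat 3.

E-flat 2

Counting seven letter names down from D lands on E.
A minor seventh is 10 semitones; 10 semitones down from Db3 gives Eb2.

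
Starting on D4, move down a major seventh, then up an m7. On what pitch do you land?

Down a major seventh from D4: Eb3 (11 semitones down).
Eb3 up a minor seventh → Db4 (10 semitones).

Db4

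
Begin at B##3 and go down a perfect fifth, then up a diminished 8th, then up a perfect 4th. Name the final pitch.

A#4

B##3 down a perfect fifth → E##3 (7 semitones).
A diminished octave up from E##3 is E#4.
Up a perfect fourth from E#4: A#4 (5 semitones up).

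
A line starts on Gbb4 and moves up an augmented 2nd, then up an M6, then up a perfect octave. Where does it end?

An augmented second up from Gbb4 is Ab4.
Ab4 up a major sixth → F5 (9 semitones).
Up a perfect octave from F5: F6 (12 semitones up).

F6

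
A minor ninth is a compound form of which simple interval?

Take out an octave (7 from the number): 9 − 7 = 2.
Quality carries through unchanged, so the simple form is a minor second.

minor 2nd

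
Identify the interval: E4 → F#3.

minor seventh

Descending from E4 to F#3 is the same interval as ascending F#3 to E4.
F to E spans seven letter names (F-G-A-B-C-D-E): a seventh.
At 10 semitones, F#3→E4 falls one short of a major seventh: minor.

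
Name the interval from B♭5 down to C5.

Descending from Bb5 to C5 is the same interval as ascending C5 to Bb5.
C to B spans seven letter names (C-D-E-F-G-A-B): a seventh.
At 10 semitones, C5→Bb5 falls one short of a major seventh: minor.

m7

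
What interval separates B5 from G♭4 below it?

augmented tenth

Descending from B5 to Gb4 is the same interval as ascending Gb4 to B5.
G to B spans three letter names (G-A-B), plus an octave — that makes it a tenth of some quality.
The major tenth is 16 semitones; here we have 17, one semitone wider: augmented.
(Equivalently, a compound augmented third: an augmented third plus an octave.)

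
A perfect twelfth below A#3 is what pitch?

D#2

The twelfth's letter: A down five letter names plus an octave → D.
A perfect twelfth is 19 semitones; 19 semitones down from A#3 gives D#2.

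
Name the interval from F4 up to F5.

perfect octave

F to F is the same letter name, plus an octave, so the interval is some kind of octave.
Counting semitones, F4→F5 is 12, which is the perfect octave.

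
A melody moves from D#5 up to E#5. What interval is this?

D to E spans two letter names (D-E) — that makes it a second of some quality.
Counting semitones, D#5→E#5 is 2, which is the major second.

major 2nd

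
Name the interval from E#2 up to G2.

E to G spans three letter names (E-F-G): a third.
E#2 to G2 spans 2 semitones — two semitones narrower than the major third (4) — giving a diminished third.

diminished third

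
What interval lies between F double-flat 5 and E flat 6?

augmented 7th

F to E spans seven letter names (F-G-A-B-C-D-E): a seventh.
Fbb5 to Eb6 spans 12 semitones — one semitone wider than the major seventh (11) — giving an augmented seventh.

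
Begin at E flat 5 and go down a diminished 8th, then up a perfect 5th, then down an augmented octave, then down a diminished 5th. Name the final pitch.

Eb5 down a diminished octave → E4 (11 semitones).
Up a perfect fifth from E4: B4 (7 semitones up).
B4 down an augmented octave → Bb3 (13 semitones).
Down a diminished fifth from Bb3: E3 (6 semitones down).

E 3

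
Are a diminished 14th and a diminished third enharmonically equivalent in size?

A diminished fourteenth is 21 semitones but a diminished third is 2 semitones — different sizes.

No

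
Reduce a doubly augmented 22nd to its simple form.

Take out 2 octaves (14 from the number): 22 − 14 = 8.
So a doubly augmented twenty-second is 2 octaves plus a doubly augmented octave. The quality is unchanged.

doubly augmented 8th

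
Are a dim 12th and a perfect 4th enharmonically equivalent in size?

18 semitones (diminished twelfth) vs 5 semitones (perfect fourth): not equal.

No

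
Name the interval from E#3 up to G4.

d10

E to G spans three letter names (E-F-G), plus an octave — that makes it a tenth of some quality.
The major tenth is 16 semitones; here we have 14, two semitones narrower: diminished.
(Equivalently, a compound diminished third: a diminished third plus an octave.)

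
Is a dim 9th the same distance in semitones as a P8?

A diminished ninth = 12 semitones = a perfect octave; enharmonically equal.

Yes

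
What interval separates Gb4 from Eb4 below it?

minor 3rd

Descending from Gb4 to Eb4 is the same interval as ascending Eb4 to Gb4.
E to G spans three letter names (E-F-G) — that makes it a third of some quality.
Eb4 to Gb4 is 3 semitones, a half step short of the major third (4), so this is minor.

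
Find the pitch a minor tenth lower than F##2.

D##1

Counting three letter names plus an octave down from F lands on D.
A minor tenth is 15 semitones; 15 semitones down from F##2 gives D##1.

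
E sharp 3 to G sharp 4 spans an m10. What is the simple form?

m3

Each octave removed subtracts seven from the number: 10 − 7 = 3.
Quality carries through unchanged, so the simple form is a minor third.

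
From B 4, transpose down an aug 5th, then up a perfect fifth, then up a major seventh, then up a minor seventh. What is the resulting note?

An augmented fifth down from B4 is Eb4.
A perfect fifth up from Eb4 is Bb4.
Bb4 up a major seventh → A5 (11 semitones).
Up a minor seventh from A5: G6 (10 semitones up).

G 6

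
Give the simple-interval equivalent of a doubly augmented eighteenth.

AA4

Take out 2 octaves (14 from the number): 18 − 14 = 4.
Quality carries through unchanged, so the simple form is a doubly augmented fourth.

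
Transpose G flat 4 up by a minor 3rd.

B double-flat 4

The third takes the letter from G up to B.
A minor third is 3 semitones; 3 semitones up from Gb4 gives Bbb4.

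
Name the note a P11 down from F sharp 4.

Four letters down from F (plus an octave) reaches C.
A perfect eleventh spans 17 semitones, so from F#4 the target pitch is C#3.

C sharp 3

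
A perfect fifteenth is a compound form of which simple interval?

Take out an octave (7 from the number): 15 − 7 = 8.
So a perfect fifteenth is an octave plus a perfect octave. The quality is unchanged.

perfect 8th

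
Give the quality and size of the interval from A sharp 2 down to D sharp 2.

perfect 5th

Descending from A#2 to D#2 is the same interval as ascending D#2 to A#2.
D to A spans five letter names (D-E-F-G-A): a fifth.
The perfect fifth spans 7 semitones, and D#2 to A#2 is exactly 7 semitones — so this is a perfect fifth.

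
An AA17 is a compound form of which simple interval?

AA3

Take out 2 octaves (14 from the number): 17 − 14 = 3.
Quality carries through unchanged, so the simple form is a doubly augmented third.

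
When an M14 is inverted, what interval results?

m2

First reduce the compound major fourteenth to its simple form, a major seventh.
Interval numbers invert to sum to nine: 7 + 2 = 9, so a seventh inverts to a second.
And major becomes minor under inversion, so we get a minor second.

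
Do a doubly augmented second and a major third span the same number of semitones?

A doubly augmented second spans 4 semitones, and a major third also spans 4 semitones — they're enharmonic.

Yes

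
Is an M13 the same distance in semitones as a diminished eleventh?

A major thirteenth spans 21 semitones; a diminished eleventh spans 16 semitones. They differ by 5.

No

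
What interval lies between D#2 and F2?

D to F spans three letter names (D-E-F): a third.
D#2 to F2 spans 2 semitones — two semitones narrower than the major third (4) — giving a diminished third.

diminished third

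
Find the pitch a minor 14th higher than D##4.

C##6

Counting seven letter names plus an octave up from D lands on C.
A minor fourteenth is 22 semitones; 22 semitones up from D##4 gives C##6.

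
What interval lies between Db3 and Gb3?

P4

D to G spans four letter names (D-E-F-G), so the interval is some kind of fourth.
Db3 to Gb3 is 5 semitones, matching the perfect fourth exactly, so the quality is perfect.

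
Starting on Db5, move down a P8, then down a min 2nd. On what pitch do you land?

Down a perfect octave from Db5: Db4 (12 semitones down).
Down a minor second from Db4: C4 (1 semitone down).

C4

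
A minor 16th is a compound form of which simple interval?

minor second

Each octave removed subtracts seven from the number: 16 − 14 = 2.
So a minor sixteenth is 2 octaves plus a minor second. The quality is unchanged.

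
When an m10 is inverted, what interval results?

M6

First reduce the compound minor tenth to its simple form, a minor third.
Inverted interval numbers add to nine, so a third pairs with a sixth (3 + 6 = 9).
Quality inverts too: minor becomes major. That makes the inversion a major sixth.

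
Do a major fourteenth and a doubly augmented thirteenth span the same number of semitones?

Yes

Both span 23 semitones: a major fourteenth and a doubly augmented thirteenth are the same chromatic distance.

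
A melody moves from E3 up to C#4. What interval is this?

E to C spans six letter names (E-F-G-A-B-C): a sixth.
Counting semitones, E3→C#4 is 9, which is the major sixth.

M6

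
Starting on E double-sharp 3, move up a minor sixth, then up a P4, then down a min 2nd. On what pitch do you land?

E double-sharp 4

E##3 up a minor sixth → C##4 (8 semitones).
Up a perfect fourth from C##4: F##4 (5 semitones up).
A minor second down from F##4 is E##4.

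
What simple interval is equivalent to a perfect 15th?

Subtracting seven from the interval number removes an octave: 15 − 7 = 8.
So a perfect fifteenth is an octave plus a perfect octave. The quality is unchanged.

P8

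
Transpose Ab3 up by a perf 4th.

Four letter names up from A: D.
Moving 5 semitones up from Ab3 (the size of a perfect fourth) reaches Db4.

Db4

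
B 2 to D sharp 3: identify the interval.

B to D spans three letter names (B-C-D) — that makes it a third of some quality.
B2 to D#3 is 4 semitones, matching the major third exactly, so the quality is major.

major third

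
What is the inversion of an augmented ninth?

diminished seventh

First reduce the compound augmented ninth to its simple form, an augmented second.
Inverted interval numbers add to nine, so a second pairs with a seventh (2 + 7 = 9).
The quality also flips — augmented becomes diminished — giving a diminished seventh.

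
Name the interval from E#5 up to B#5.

E to B spans five letter names (E-F-G-A-B) — that makes it a fifth of some quality.
Counting semitones, E#5→B#5 is 7, which is the perfect fifth.

P5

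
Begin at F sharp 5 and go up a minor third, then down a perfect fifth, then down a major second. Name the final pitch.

C 5

F#5 up a minor third → A5 (3 semitones).
A5 down a perfect fifth → D5 (7 semitones).
D5 down a major second → C5 (2 semitones).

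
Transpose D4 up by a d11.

Gb5

The eleventh's letter: D up four letter names plus an octave → G.
A diminished eleventh is 16 semitones; 16 semitones up from D4 gives Gb5.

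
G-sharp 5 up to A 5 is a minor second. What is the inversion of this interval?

major seventh

The rule of nine gives the new number: 9 − 2 = 7, so a second becomes a seventh.
And minor becomes major under inversion, so we get a major seventh.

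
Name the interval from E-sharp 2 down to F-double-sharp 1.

m7

Descending from E#2 to F##1 is the same interval as ascending F##1 to E#2.
F to E spans seven letter names (F-G-A-B-C-D-E): a seventh.
A major seventh would be 11 semitones, but F##1 to E#2 is 10 — one semitone narrower, making it a minor seventh.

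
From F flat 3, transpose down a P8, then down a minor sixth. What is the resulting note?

A flat 1

A perfect octave down from Fb3 is Fb2.
Fb2 down a minor sixth → Ab1 (8 semitones).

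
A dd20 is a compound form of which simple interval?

doubly diminished 6th

Each octave removed subtracts seven from the number: 20 − 14 = 6.
So a doubly diminished twentieth is 2 octaves plus a doubly diminished sixth. The quality is unchanged.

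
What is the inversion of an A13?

diminished 3rd

First reduce the compound augmented thirteenth to its simple form, an augmented sixth.
The rule of nine gives the new number: 9 − 6 = 3, so a sixth becomes a third.
And augmented becomes diminished under inversion, so we get a diminished third.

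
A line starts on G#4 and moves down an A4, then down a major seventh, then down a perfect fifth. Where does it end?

Ab2

Down an augmented fourth from G#4: D4 (6 semitones down).
Down a major seventh from D4: Eb3 (11 semitones down).
Eb3 down a perfect fifth → Ab2 (7 semitones).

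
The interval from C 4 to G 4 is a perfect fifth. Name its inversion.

The rule of nine gives the new number: 9 − 5 = 4, so a fifth becomes a fourth.
The quality also flips — perfect stays perfect — giving a perfect fourth.

perfect fourth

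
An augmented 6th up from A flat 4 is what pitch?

F sharp 5

Six letter names up from A: F.
Moving 10 semitones up from Ab4 (the size of an augmented sixth) reaches F#5.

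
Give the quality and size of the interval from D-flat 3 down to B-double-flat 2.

Descending from Db3 to Bbb2 is the same interval as ascending Bbb2 to Db3.
B to D spans three letter names (B-C-D) — that makes it a third of some quality.
The major third spans 4 semitones, and Bbb2 to Db3 is exactly 4 semitones — so this is a major third.

major third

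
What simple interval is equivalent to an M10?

Take out an octave (7 from the number): 10 − 7 = 3.
So a major tenth is an octave plus a major third. The quality is unchanged.

major 3rd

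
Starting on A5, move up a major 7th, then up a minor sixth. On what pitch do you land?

E7

Up a major seventh from A5: G#6 (11 semitones up).
A minor sixth up from G#6 is E7.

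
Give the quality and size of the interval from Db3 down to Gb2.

P5

Descending from Db3 to Gb2 is the same interval as ascending Gb2 to Db3.
G to D spans five letter names (G-A-B-C-D), so the interval is some kind of fifth.
Gb2 to Db3 is 7 semitones, matching the perfect fifth exactly, so the quality is perfect.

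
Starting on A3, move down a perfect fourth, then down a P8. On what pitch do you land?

E2

Down a perfect fourth from A3: E3 (5 semitones down).
E3 down a perfect octave → E2 (12 semitones).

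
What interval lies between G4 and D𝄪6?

G to D spans five letter names (G-A-B-C-D), plus an octave — that makes it a twelfth of some quality.
G4 to D##6 spans 21 semitones — two semitones wider than the perfect twelfth (19) — giving a doubly augmented twelfth.
(Equivalently, a compound doubly augmented fifth: a doubly augmented fifth plus an octave.)

AA12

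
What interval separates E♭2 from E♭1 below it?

perfect 8th

Descending from Eb2 to Eb1 is the same interval as ascending Eb1 to Eb2.
E to E is the same letter name, plus an octave — that makes it an octave of some quality.
Counting semitones, Eb1→Eb2 is 12, which is the perfect octave.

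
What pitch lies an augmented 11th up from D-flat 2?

G 3

The eleventh's letter: D up four letter names plus an octave → G.
An augmented eleventh is 18 semitones; 18 semitones up from Db2 gives G3.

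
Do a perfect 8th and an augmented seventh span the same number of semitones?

A perfect octave = 12 semitones = an augmented seventh; enharmonically equal.

Yes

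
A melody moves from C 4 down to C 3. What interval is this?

perfect 8th

Descending from C4 to C3 is the same interval as ascending C3 to C4.
C to C is the same letter name, plus an octave: an octave.
The perfect octave spans 12 semitones, and C3 to C4 is exactly 12 semitones — so this is a perfect octave.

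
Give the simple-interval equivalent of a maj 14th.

major 7th

Each octave removed subtracts seven from the number: 14 − 7 = 7.
So a major fourteenth is an octave plus a major seventh. The quality is unchanged.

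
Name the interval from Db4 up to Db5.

perfect octave

D to D is the same letter name, plus an octave — that makes it an octave of some quality.
Counting semitones, Db4→Db5 is 12, which is the perfect octave.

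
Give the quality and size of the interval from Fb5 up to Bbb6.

F to B spans four letter names (F-G-A-B), plus an octave — that makes it an eleventh of some quality.
Counting semitones, Fb5→Bbb6 is 17, which is the perfect eleventh.
(Equivalently, a compound perfect fourth: a perfect fourth plus an octave.)

perfect eleventh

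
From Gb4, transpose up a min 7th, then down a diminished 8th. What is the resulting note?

A minor seventh up from Gb4 is Fb5.
A diminished octave down from Fb5 is F4.

F4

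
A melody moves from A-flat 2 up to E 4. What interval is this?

A to E spans five letter names (A-B-C-D-E), plus an octave, so the interval is some kind of twelfth.
Ab2 to E4 spans 20 semitones — one semitone wider than the perfect twelfth (19) — giving an augmented twelfth.
(Equivalently, a compound augmented fifth: an augmented fifth plus an octave.)

A12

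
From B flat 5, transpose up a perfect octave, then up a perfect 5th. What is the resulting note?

A perfect octave up from Bb5 is Bb6.
A perfect fifth up from Bb6 is F7.

F 7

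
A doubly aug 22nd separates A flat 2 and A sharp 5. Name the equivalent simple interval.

Each octave removed subtracts seven from the number: 22 − 14 = 8.
Quality carries through unchanged, so the simple form is a doubly augmented octave.

doubly augmented 8th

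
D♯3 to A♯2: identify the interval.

perfect fourth

Descending from D#3 to A#2 is the same interval as ascending A#2 to D#3.
A to D spans four letter names (A-B-C-D), so the interval is some kind of fourth.
A#2 to D#3 is 5 semitones, matching the perfect fourth exactly, so the quality is perfect.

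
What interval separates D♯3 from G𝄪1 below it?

Descending from D#3 to G##1 is the same interval as ascending G##1 to D#3.
G to D spans five letter names (G-A-B-C-D), plus an octave — that makes it a twelfth of some quality.
G##1 to D#3 spans 18 semitones — one semitone narrower than the perfect twelfth (19) — giving a diminished twelfth.
(Equivalently, a compound diminished fifth: a diminished fifth plus an octave.)

diminished 12th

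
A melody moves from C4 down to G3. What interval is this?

Descending from C4 to G3 is the same interval as ascending G3 to C4.
G to C spans four letter names (G-A-B-C), so the interval is some kind of fourth.
The perfect fourth spans 5 semitones, and G3 to C4 is exactly 5 semitones — so this is a perfect fourth.

perfect fourth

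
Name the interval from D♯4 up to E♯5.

D to E spans two letter names (D-E), plus an octave: a ninth.
The major ninth spans 14 semitones, and D#4 to E#5 is exactly 14 semitones — so this is a major ninth.
(Equivalently, a compound major second: a major second plus an octave.)

major ninth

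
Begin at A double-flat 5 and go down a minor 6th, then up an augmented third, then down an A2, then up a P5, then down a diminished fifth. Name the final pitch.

Down a minor sixth from Abb5: Cb5 (8 semitones down).
Up an augmented third from Cb5: E5 (5 semitones up).
E5 down an augmented second → Db5 (3 semitones).
Db5 up a perfect fifth → Ab5 (7 semitones).
Ab5 down a diminished fifth → D5 (6 semitones).

D 5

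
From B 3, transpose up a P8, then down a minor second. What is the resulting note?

Up a perfect octave from B3: B4 (12 semitones up).
Down a minor second from B4: A#4 (1 semitone down).

A sharp 4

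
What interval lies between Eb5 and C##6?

E to C spans six letter names (E-F-G-A-B-C), so the interval is some kind of sixth.
A major sixth would be 9 semitones; Eb5 to C##6 is 11, two semitones wider, so the interval is doubly augmented.

doubly augmented sixth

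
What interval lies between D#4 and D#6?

perfect 15th

D to D is the same letter name, plus 2 octaves — that makes it a fifteenth of some quality.
D#4 to D#6 is 24 semitones, matching the perfect fifteenth exactly, so the quality is perfect.
(Equivalently, a compound perfect octave: a perfect octave plus an octave.)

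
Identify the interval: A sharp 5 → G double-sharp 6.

M7

A to G spans seven letter names (A-B-C-D-E-F-G): a seventh.
Counting semitones, A#5→G##6 is 11, which is the major seventh.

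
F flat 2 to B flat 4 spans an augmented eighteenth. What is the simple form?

augmented 4th

Subtracting seven from the interval number removes an octave: 18 − 14 = 4.
So an augmented eighteenth is 2 octaves plus an augmented fourth. The quality is unchanged.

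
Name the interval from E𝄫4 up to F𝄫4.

E to F spans two letter names (E-F): a second.
Ebb4 to Fbb4 is 1 semitone, a half step short of the major second (2), so this is minor.

minor second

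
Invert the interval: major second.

minor 7th

Inverted interval numbers add to nine, so a second pairs with a seventh (2 + 7 = 9).
The quality also flips — major becomes minor — giving a minor seventh.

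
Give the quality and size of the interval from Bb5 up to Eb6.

B to E spans four letter names (B-C-D-E) — that makes it a fourth of some quality.
Bb5 to Eb6 is 5 semitones, matching the perfect fourth exactly, so the quality is perfect.

perfect 4th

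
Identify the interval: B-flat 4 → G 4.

Descending from Bb4 to G4 is the same interval as ascending G4 to Bb4.
G to B spans three letter names (G-A-B), so the interval is some kind of third.
A major third would be 4 semitones, but G4 to Bb4 is 3 — one semitone narrower, making it a minor third.

minor third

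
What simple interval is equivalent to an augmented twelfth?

augmented 5th

Take out an octave (7 from the number): 12 − 7 = 5.
So an augmented twelfth is an octave plus an augmented fifth. The quality is unchanged.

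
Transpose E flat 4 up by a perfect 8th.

E flat 5

An octave keeps the letter name E, an octave up from E.
Moving 12 semitones up from Eb4 (the size of a perfect octave) reaches Eb5.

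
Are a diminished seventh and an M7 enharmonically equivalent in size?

A diminished seventh spans 9 semitones; a major seventh spans 11 semitones. They differ by 2.

No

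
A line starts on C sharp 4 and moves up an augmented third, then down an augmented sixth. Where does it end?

An augmented third up from C#4 is E##4.
E##4 down an augmented sixth → G#3 (10 semitones).

G sharp 3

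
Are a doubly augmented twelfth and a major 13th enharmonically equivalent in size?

Both span 21 semitones: a doubly augmented twelfth and a major thirteenth are the same chromatic distance.

Yes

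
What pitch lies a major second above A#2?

Two letter names up from A: B.
Moving 2 semitones up from A#2 (the size of a major second) reaches B#2.

B#2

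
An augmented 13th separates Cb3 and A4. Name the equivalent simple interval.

Each octave removed subtracts seven from the number: 13 − 7 = 6.
Quality carries through unchanged, so the simple form is an augmented sixth.

augmented sixth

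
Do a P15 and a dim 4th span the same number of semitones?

No

A perfect fifteenth spans 24 semitones; a diminished fourth spans 4 semitones. They differ by 20.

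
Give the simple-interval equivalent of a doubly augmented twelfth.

doubly augmented 5th

Take out an octave (7 from the number): 12 − 7 = 5.
That makes a doubly augmented twelfth a compound doubly augmented fifth — an octave plus a doubly augmented fifth.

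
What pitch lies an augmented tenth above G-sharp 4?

B-double-sharp 5

The tenth's letter: G up three letter names plus an octave → B.
Moving 17 semitones up from G#4 (the size of an augmented tenth) reaches B##5.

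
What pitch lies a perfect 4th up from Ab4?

Four letter names up from A: D.
Moving 5 semitones up from Ab4 (the size of a perfect fourth) reaches Db5.

Db5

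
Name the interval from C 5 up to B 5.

major seventh

C to B spans seven letter names (C-D-E-F-G-A-B): a seventh.
Counting semitones, C5→B5 is 11, which is the major seventh.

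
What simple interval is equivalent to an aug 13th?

Take out an octave (7 from the number): 13 − 7 = 6.
Quality carries through unchanged, so the simple form is an augmented sixth.

augmented sixth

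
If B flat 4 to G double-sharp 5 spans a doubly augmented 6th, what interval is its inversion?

doubly diminished 3rd

The rule of nine gives the new number: 9 − 6 = 3, so a sixth becomes a third.
Quality inverts too: doubly augmented becomes doubly diminished. That makes the inversion a doubly diminished third.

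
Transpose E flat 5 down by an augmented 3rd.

C double-flat 5

Three letter names down from E: C.
Moving 5 semitones down from Eb5 (the size of an augmented third) reaches Cbb5.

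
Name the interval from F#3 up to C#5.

perfect twelfth

F to C spans five letter names (F-G-A-B-C), plus an octave, so the interval is some kind of twelfth.
F#3 to C#5 is 19 semitones, matching the perfect twelfth exactly, so the quality is perfect.
(Equivalently, a compound perfect fifth: a perfect fifth plus an octave.)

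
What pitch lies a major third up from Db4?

F4

Three letter names up from D: F.
A major third is 4 semitones; 4 semitones up from Db4 gives F4.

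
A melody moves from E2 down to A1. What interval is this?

Descending from E2 to A1 is the same interval as ascending A1 to E2.
A to E spans five letter names (A-B-C-D-E), so the interval is some kind of fifth.
Counting semitones, A1→E2 is 7, which is the perfect fifth.

perfect fifth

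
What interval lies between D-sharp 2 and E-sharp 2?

D to E spans two letter names (D-E), so the interval is some kind of second.
The major second spans 2 semitones, and D#2 to E#2 is exactly 2 semitones — so this is a major second.

major second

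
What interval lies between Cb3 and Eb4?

C to E spans three letter names (C-D-E), plus an octave, so the interval is some kind of tenth.
Cb3 to Eb4 is 16 semitones, matching the major tenth exactly, so the quality is major.
(Equivalently, a compound major third: a major third plus an octave.)

major 10th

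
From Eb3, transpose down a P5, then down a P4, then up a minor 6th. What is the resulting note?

Cb3

A perfect fifth down from Eb3 is Ab2.
Down a perfect fourth from Ab2: Eb2 (5 semitones down).
Eb2 up a minor sixth → Cb3 (8 semitones).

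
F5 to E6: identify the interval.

F to E spans seven letter names (F-G-A-B-C-D-E) — that makes it a seventh of some quality.
The major seventh spans 11 semitones, and F5 to E6 is exactly 11 semitones — so this is a major seventh.

major seventh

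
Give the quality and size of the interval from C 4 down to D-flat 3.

M7

Descending from C4 to Db3 is the same interval as ascending Db3 to C4.
D to C spans seven letter names (D-E-F-G-A-B-C) — that makes it a seventh of some quality.
Db3 to C4 is 11 semitones, matching the major seventh exactly, so the quality is major.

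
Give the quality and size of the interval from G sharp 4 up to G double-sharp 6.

augmented fifteenth

G to G is the same letter name, plus 2 octaves: a fifteenth.
The perfect fifteenth is 24 semitones; here we have 25, one semitone wider: augmented.
(Equivalently, a compound augmented octave: an augmented octave plus an octave.)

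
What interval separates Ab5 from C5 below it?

Descending from Ab5 to C5 is the same interval as ascending C5 to Ab5.
C to A spans six letter names (C-D-E-F-G-A): a sixth.
At 8 semitones, C5→Ab5 falls one short of a major sixth: minor.

minor 6th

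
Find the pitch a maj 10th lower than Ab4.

Fb3

Counting three letter names plus an octave down from A lands on F.
A major tenth is 16 semitones; 16 semitones down from Ab4 gives Fb3.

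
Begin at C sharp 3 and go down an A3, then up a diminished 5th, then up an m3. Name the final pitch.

G double-flat 3

C#3 down an augmented third → Ab2 (5 semitones).
A diminished fifth up from Ab2 is Ebb3.
Ebb3 up a minor third → Gbb3 (3 semitones).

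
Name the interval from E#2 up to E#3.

E to E is the same letter name, plus an octave, so the interval is some kind of octave.
Counting semitones, E#2→E#3 is 12, which is the perfect octave.

perfect 8th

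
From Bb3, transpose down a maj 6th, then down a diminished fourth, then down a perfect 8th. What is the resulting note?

Bb3 down a major sixth → Db3 (9 semitones).
Down a diminished fourth from Db3: A2 (4 semitones down).
Down a perfect octave from A2: A1 (12 semitones down).

A1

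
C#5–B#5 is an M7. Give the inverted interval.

The rule of nine gives the new number: 9 − 7 = 2, so a seventh becomes a second.
The quality also flips — major becomes minor — giving a minor second.

minor 2nd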